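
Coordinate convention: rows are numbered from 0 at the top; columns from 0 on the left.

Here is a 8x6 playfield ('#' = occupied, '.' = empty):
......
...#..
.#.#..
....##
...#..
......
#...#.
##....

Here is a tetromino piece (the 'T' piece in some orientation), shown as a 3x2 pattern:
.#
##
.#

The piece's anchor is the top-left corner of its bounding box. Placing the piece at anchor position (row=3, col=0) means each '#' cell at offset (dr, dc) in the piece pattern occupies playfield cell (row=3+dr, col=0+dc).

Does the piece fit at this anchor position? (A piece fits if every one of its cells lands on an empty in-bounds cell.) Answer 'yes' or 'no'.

Check each piece cell at anchor (3, 0):
  offset (0,1) -> (3,1): empty -> OK
  offset (1,0) -> (4,0): empty -> OK
  offset (1,1) -> (4,1): empty -> OK
  offset (2,1) -> (5,1): empty -> OK
All cells valid: yes

Answer: yes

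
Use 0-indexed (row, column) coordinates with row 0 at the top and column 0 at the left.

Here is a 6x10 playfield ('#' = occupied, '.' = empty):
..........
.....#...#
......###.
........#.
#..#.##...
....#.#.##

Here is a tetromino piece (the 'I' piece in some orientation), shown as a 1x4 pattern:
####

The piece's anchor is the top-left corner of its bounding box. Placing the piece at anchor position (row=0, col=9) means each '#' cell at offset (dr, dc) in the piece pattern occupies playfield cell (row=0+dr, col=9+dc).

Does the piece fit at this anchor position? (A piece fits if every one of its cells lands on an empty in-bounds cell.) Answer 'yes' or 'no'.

Check each piece cell at anchor (0, 9):
  offset (0,0) -> (0,9): empty -> OK
  offset (0,1) -> (0,10): out of bounds -> FAIL
  offset (0,2) -> (0,11): out of bounds -> FAIL
  offset (0,3) -> (0,12): out of bounds -> FAIL
All cells valid: no

Answer: no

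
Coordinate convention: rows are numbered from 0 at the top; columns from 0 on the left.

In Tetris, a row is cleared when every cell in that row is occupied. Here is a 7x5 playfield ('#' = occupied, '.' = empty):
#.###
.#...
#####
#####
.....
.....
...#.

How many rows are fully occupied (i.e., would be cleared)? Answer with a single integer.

Answer: 2

Derivation:
Check each row:
  row 0: 1 empty cell -> not full
  row 1: 4 empty cells -> not full
  row 2: 0 empty cells -> FULL (clear)
  row 3: 0 empty cells -> FULL (clear)
  row 4: 5 empty cells -> not full
  row 5: 5 empty cells -> not full
  row 6: 4 empty cells -> not full
Total rows cleared: 2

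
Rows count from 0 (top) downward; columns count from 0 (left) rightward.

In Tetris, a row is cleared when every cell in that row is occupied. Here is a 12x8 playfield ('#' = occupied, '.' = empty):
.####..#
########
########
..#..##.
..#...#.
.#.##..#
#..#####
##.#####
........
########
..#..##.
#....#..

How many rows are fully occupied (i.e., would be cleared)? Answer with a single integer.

Answer: 3

Derivation:
Check each row:
  row 0: 3 empty cells -> not full
  row 1: 0 empty cells -> FULL (clear)
  row 2: 0 empty cells -> FULL (clear)
  row 3: 5 empty cells -> not full
  row 4: 6 empty cells -> not full
  row 5: 4 empty cells -> not full
  row 6: 2 empty cells -> not full
  row 7: 1 empty cell -> not full
  row 8: 8 empty cells -> not full
  row 9: 0 empty cells -> FULL (clear)
  row 10: 5 empty cells -> not full
  row 11: 6 empty cells -> not full
Total rows cleared: 3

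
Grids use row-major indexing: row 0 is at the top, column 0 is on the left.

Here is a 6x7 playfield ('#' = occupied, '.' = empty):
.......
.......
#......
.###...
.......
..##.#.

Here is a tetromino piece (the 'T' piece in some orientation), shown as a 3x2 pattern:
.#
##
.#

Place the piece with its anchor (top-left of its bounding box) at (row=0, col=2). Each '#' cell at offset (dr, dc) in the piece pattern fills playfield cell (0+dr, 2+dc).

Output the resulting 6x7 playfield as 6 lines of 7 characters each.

Answer: ...#...
..##...
#..#...
.###...
.......
..##.#.

Derivation:
Fill (0+0,2+1) = (0,3)
Fill (0+1,2+0) = (1,2)
Fill (0+1,2+1) = (1,3)
Fill (0+2,2+1) = (2,3)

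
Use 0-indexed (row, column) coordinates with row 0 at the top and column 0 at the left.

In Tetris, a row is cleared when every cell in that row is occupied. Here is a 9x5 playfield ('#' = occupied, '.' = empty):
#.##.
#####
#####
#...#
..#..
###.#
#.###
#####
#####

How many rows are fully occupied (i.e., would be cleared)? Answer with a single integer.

Answer: 4

Derivation:
Check each row:
  row 0: 2 empty cells -> not full
  row 1: 0 empty cells -> FULL (clear)
  row 2: 0 empty cells -> FULL (clear)
  row 3: 3 empty cells -> not full
  row 4: 4 empty cells -> not full
  row 5: 1 empty cell -> not full
  row 6: 1 empty cell -> not full
  row 7: 0 empty cells -> FULL (clear)
  row 8: 0 empty cells -> FULL (clear)
Total rows cleared: 4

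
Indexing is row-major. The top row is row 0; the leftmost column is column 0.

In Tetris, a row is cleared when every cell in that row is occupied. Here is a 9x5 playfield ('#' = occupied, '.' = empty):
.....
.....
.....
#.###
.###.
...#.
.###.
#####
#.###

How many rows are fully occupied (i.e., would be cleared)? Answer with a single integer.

Answer: 1

Derivation:
Check each row:
  row 0: 5 empty cells -> not full
  row 1: 5 empty cells -> not full
  row 2: 5 empty cells -> not full
  row 3: 1 empty cell -> not full
  row 4: 2 empty cells -> not full
  row 5: 4 empty cells -> not full
  row 6: 2 empty cells -> not full
  row 7: 0 empty cells -> FULL (clear)
  row 8: 1 empty cell -> not full
Total rows cleared: 1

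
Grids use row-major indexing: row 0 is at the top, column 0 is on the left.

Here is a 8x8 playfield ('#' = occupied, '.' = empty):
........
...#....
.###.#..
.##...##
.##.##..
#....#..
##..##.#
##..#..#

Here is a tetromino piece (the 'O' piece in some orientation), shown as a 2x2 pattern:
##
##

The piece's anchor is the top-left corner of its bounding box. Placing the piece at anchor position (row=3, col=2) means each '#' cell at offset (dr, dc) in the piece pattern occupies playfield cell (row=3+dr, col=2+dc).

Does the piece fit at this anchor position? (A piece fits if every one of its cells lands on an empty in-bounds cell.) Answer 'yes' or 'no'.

Answer: no

Derivation:
Check each piece cell at anchor (3, 2):
  offset (0,0) -> (3,2): occupied ('#') -> FAIL
  offset (0,1) -> (3,3): empty -> OK
  offset (1,0) -> (4,2): occupied ('#') -> FAIL
  offset (1,1) -> (4,3): empty -> OK
All cells valid: no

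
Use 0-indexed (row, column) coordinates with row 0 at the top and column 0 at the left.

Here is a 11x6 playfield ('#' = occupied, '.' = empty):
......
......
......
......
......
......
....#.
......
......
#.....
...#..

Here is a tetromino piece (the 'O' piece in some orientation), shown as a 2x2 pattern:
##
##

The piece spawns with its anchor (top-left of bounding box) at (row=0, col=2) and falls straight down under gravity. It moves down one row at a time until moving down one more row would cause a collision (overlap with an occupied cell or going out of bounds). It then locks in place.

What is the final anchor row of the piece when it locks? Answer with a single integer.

Answer: 8

Derivation:
Spawn at (row=0, col=2). Try each row:
  row 0: fits
  row 1: fits
  row 2: fits
  row 3: fits
  row 4: fits
  row 5: fits
  row 6: fits
  row 7: fits
  row 8: fits
  row 9: blocked -> lock at row 8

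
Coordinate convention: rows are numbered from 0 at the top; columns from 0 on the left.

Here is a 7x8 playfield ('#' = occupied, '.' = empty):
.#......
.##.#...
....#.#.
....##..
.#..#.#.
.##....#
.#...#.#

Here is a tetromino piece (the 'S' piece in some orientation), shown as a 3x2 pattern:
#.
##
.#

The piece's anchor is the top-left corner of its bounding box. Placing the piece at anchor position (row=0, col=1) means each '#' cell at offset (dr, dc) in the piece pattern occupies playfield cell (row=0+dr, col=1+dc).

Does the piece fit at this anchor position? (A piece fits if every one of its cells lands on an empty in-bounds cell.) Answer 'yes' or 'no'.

Answer: no

Derivation:
Check each piece cell at anchor (0, 1):
  offset (0,0) -> (0,1): occupied ('#') -> FAIL
  offset (1,0) -> (1,1): occupied ('#') -> FAIL
  offset (1,1) -> (1,2): occupied ('#') -> FAIL
  offset (2,1) -> (2,2): empty -> OK
All cells valid: no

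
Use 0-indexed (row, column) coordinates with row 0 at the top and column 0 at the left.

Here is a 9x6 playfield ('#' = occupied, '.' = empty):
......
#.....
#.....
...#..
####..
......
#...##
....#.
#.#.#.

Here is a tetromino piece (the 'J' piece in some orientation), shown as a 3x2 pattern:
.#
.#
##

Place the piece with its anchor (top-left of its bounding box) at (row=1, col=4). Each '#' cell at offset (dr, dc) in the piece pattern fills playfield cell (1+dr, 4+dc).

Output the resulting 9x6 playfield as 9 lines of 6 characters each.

Fill (1+0,4+1) = (1,5)
Fill (1+1,4+1) = (2,5)
Fill (1+2,4+0) = (3,4)
Fill (1+2,4+1) = (3,5)

Answer: ......
#....#
#....#
...###
####..
......
#...##
....#.
#.#.#.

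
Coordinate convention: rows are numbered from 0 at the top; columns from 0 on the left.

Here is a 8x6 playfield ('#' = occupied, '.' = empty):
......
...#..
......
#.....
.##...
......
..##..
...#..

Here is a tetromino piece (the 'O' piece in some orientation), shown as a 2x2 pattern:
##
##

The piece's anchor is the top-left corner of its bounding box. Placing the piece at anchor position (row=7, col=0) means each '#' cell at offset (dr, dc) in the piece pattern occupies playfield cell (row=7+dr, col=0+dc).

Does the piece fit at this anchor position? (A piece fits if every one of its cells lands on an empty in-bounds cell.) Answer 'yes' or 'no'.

Answer: no

Derivation:
Check each piece cell at anchor (7, 0):
  offset (0,0) -> (7,0): empty -> OK
  offset (0,1) -> (7,1): empty -> OK
  offset (1,0) -> (8,0): out of bounds -> FAIL
  offset (1,1) -> (8,1): out of bounds -> FAIL
All cells valid: no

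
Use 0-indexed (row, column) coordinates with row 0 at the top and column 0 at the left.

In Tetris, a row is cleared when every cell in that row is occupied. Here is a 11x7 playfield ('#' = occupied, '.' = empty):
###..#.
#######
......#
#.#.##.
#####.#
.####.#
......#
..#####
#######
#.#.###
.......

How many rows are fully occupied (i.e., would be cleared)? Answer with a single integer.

Check each row:
  row 0: 3 empty cells -> not full
  row 1: 0 empty cells -> FULL (clear)
  row 2: 6 empty cells -> not full
  row 3: 3 empty cells -> not full
  row 4: 1 empty cell -> not full
  row 5: 2 empty cells -> not full
  row 6: 6 empty cells -> not full
  row 7: 2 empty cells -> not full
  row 8: 0 empty cells -> FULL (clear)
  row 9: 2 empty cells -> not full
  row 10: 7 empty cells -> not full
Total rows cleared: 2

Answer: 2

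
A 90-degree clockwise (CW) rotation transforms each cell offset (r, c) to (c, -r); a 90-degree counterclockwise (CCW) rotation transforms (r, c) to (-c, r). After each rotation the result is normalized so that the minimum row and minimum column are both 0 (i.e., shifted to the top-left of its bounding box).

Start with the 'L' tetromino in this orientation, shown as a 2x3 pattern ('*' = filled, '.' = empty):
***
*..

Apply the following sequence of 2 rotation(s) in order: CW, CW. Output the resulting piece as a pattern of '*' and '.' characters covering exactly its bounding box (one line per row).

Answer: ..*
***

Derivation:
Start:
***
*..
After rotation 1 (CW):
**
.*
.*
After rotation 2 (CW):
..*
***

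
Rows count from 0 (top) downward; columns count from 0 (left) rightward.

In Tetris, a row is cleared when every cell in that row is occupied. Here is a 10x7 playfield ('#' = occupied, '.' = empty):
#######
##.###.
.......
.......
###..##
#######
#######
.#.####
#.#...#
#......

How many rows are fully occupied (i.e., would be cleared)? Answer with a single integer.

Check each row:
  row 0: 0 empty cells -> FULL (clear)
  row 1: 2 empty cells -> not full
  row 2: 7 empty cells -> not full
  row 3: 7 empty cells -> not full
  row 4: 2 empty cells -> not full
  row 5: 0 empty cells -> FULL (clear)
  row 6: 0 empty cells -> FULL (clear)
  row 7: 2 empty cells -> not full
  row 8: 4 empty cells -> not full
  row 9: 6 empty cells -> not full
Total rows cleared: 3

Answer: 3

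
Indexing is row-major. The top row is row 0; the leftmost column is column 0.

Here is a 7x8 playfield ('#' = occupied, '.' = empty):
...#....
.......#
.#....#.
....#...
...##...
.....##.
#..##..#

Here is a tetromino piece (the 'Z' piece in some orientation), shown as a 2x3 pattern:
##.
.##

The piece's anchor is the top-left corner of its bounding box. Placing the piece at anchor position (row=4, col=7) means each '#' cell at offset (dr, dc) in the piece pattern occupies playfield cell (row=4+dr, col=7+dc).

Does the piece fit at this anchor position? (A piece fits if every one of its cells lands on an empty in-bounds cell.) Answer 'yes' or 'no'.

Check each piece cell at anchor (4, 7):
  offset (0,0) -> (4,7): empty -> OK
  offset (0,1) -> (4,8): out of bounds -> FAIL
  offset (1,1) -> (5,8): out of bounds -> FAIL
  offset (1,2) -> (5,9): out of bounds -> FAIL
All cells valid: no

Answer: no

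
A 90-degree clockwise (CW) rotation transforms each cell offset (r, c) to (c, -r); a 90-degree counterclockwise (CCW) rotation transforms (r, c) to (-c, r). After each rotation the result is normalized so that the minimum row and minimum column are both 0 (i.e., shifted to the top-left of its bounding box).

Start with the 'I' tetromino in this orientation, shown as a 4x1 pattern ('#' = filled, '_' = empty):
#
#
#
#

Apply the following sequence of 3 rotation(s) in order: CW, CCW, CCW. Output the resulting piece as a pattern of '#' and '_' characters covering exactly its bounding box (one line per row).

Start:
#
#
#
#
After rotation 1 (CW):
####
After rotation 2 (CCW):
#
#
#
#
After rotation 3 (CCW):
####

Answer: ####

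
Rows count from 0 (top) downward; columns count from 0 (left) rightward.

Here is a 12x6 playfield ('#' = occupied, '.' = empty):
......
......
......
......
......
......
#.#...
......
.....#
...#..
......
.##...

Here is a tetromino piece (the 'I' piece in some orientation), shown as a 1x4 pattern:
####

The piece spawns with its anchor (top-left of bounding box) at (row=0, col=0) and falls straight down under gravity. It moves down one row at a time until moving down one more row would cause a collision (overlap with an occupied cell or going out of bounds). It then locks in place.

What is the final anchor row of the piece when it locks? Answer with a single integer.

Answer: 5

Derivation:
Spawn at (row=0, col=0). Try each row:
  row 0: fits
  row 1: fits
  row 2: fits
  row 3: fits
  row 4: fits
  row 5: fits
  row 6: blocked -> lock at row 5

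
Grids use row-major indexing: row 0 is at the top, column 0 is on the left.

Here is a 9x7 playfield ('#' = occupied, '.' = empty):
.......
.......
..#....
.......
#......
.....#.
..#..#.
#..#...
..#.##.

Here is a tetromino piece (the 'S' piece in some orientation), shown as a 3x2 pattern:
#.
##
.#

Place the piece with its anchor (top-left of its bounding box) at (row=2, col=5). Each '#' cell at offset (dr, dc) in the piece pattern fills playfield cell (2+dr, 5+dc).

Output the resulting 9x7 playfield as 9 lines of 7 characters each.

Fill (2+0,5+0) = (2,5)
Fill (2+1,5+0) = (3,5)
Fill (2+1,5+1) = (3,6)
Fill (2+2,5+1) = (4,6)

Answer: .......
.......
..#..#.
.....##
#.....#
.....#.
..#..#.
#..#...
..#.##.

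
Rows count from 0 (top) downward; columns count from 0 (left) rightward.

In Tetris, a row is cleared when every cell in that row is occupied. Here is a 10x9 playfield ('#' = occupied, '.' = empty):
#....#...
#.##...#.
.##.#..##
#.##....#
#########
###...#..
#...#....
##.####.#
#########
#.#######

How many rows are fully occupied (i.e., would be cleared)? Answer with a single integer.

Check each row:
  row 0: 7 empty cells -> not full
  row 1: 5 empty cells -> not full
  row 2: 4 empty cells -> not full
  row 3: 5 empty cells -> not full
  row 4: 0 empty cells -> FULL (clear)
  row 5: 5 empty cells -> not full
  row 6: 7 empty cells -> not full
  row 7: 2 empty cells -> not full
  row 8: 0 empty cells -> FULL (clear)
  row 9: 1 empty cell -> not full
Total rows cleared: 2

Answer: 2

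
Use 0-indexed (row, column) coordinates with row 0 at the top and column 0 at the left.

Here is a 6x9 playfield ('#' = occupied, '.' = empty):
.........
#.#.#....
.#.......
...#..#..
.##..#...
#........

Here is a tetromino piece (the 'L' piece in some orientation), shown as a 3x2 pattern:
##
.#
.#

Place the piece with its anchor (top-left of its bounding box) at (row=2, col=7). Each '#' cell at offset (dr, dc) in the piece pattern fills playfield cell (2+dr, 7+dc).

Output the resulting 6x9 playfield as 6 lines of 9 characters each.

Answer: .........
#.#.#....
.#.....##
...#..#.#
.##..#..#
#........

Derivation:
Fill (2+0,7+0) = (2,7)
Fill (2+0,7+1) = (2,8)
Fill (2+1,7+1) = (3,8)
Fill (2+2,7+1) = (4,8)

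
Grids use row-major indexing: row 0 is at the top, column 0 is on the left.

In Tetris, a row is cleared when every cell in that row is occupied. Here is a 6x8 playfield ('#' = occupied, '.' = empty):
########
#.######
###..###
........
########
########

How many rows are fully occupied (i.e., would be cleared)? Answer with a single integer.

Check each row:
  row 0: 0 empty cells -> FULL (clear)
  row 1: 1 empty cell -> not full
  row 2: 2 empty cells -> not full
  row 3: 8 empty cells -> not full
  row 4: 0 empty cells -> FULL (clear)
  row 5: 0 empty cells -> FULL (clear)
Total rows cleared: 3

Answer: 3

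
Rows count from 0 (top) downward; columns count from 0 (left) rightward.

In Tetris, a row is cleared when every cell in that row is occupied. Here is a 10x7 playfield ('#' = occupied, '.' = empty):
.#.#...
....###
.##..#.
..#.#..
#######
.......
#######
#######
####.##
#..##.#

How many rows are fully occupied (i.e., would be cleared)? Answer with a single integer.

Answer: 3

Derivation:
Check each row:
  row 0: 5 empty cells -> not full
  row 1: 4 empty cells -> not full
  row 2: 4 empty cells -> not full
  row 3: 5 empty cells -> not full
  row 4: 0 empty cells -> FULL (clear)
  row 5: 7 empty cells -> not full
  row 6: 0 empty cells -> FULL (clear)
  row 7: 0 empty cells -> FULL (clear)
  row 8: 1 empty cell -> not full
  row 9: 3 empty cells -> not full
Total rows cleared: 3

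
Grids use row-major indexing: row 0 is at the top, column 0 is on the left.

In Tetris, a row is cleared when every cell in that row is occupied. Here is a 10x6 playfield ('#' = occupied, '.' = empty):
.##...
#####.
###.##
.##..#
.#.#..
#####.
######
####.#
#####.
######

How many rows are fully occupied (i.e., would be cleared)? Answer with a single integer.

Answer: 2

Derivation:
Check each row:
  row 0: 4 empty cells -> not full
  row 1: 1 empty cell -> not full
  row 2: 1 empty cell -> not full
  row 3: 3 empty cells -> not full
  row 4: 4 empty cells -> not full
  row 5: 1 empty cell -> not full
  row 6: 0 empty cells -> FULL (clear)
  row 7: 1 empty cell -> not full
  row 8: 1 empty cell -> not full
  row 9: 0 empty cells -> FULL (clear)
Total rows cleared: 2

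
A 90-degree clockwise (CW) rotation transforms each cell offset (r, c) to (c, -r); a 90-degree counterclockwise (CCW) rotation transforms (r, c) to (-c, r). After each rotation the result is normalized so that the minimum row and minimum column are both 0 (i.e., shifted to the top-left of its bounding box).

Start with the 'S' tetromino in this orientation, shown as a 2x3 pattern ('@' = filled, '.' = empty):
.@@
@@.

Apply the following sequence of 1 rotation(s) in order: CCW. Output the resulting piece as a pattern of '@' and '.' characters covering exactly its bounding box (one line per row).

Answer: @.
@@
.@

Derivation:
Start:
.@@
@@.
After rotation 1 (CCW):
@.
@@
.@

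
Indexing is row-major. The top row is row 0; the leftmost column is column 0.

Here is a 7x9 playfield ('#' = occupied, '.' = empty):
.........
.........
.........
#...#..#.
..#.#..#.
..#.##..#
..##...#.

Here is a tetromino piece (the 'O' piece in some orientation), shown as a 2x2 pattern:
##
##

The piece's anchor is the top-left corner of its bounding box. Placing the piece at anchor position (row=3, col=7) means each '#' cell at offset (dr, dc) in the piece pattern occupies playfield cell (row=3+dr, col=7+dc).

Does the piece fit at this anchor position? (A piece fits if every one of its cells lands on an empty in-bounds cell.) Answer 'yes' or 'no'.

Check each piece cell at anchor (3, 7):
  offset (0,0) -> (3,7): occupied ('#') -> FAIL
  offset (0,1) -> (3,8): empty -> OK
  offset (1,0) -> (4,7): occupied ('#') -> FAIL
  offset (1,1) -> (4,8): empty -> OK
All cells valid: no

Answer: no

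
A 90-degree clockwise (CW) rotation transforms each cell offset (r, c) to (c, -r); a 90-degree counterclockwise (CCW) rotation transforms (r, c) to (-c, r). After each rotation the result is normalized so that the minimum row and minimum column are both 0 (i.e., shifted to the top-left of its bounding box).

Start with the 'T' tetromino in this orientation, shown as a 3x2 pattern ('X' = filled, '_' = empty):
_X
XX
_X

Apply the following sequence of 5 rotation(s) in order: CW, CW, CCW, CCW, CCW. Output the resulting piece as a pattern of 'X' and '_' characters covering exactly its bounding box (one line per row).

Answer: XXX
_X_

Derivation:
Start:
_X
XX
_X
After rotation 1 (CW):
_X_
XXX
After rotation 2 (CW):
X_
XX
X_
After rotation 3 (CCW):
_X_
XXX
After rotation 4 (CCW):
_X
XX
_X
After rotation 5 (CCW):
XXX
_X_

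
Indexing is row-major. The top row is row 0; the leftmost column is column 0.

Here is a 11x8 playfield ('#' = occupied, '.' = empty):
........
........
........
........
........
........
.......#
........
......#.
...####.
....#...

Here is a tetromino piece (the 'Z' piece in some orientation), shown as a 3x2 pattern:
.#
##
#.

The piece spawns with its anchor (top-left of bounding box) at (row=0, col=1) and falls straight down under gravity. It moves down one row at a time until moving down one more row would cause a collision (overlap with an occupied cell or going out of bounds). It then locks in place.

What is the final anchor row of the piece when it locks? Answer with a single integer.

Spawn at (row=0, col=1). Try each row:
  row 0: fits
  row 1: fits
  row 2: fits
  row 3: fits
  row 4: fits
  row 5: fits
  row 6: fits
  row 7: fits
  row 8: fits
  row 9: blocked -> lock at row 8

Answer: 8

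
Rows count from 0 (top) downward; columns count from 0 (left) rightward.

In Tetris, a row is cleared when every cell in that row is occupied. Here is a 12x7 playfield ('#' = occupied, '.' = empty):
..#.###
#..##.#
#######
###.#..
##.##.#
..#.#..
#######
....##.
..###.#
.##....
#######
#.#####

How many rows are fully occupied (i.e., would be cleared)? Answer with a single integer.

Answer: 3

Derivation:
Check each row:
  row 0: 3 empty cells -> not full
  row 1: 3 empty cells -> not full
  row 2: 0 empty cells -> FULL (clear)
  row 3: 3 empty cells -> not full
  row 4: 2 empty cells -> not full
  row 5: 5 empty cells -> not full
  row 6: 0 empty cells -> FULL (clear)
  row 7: 5 empty cells -> not full
  row 8: 3 empty cells -> not full
  row 9: 5 empty cells -> not full
  row 10: 0 empty cells -> FULL (clear)
  row 11: 1 empty cell -> not full
Total rows cleared: 3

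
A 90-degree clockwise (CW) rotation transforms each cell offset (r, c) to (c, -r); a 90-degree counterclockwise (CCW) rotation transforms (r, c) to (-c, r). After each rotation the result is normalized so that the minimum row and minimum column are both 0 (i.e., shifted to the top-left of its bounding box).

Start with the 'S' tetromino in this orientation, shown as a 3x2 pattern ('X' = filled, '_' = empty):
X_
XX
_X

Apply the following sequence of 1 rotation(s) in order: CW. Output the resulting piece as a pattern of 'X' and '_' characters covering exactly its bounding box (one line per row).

Start:
X_
XX
_X
After rotation 1 (CW):
_XX
XX_

Answer: _XX
XX_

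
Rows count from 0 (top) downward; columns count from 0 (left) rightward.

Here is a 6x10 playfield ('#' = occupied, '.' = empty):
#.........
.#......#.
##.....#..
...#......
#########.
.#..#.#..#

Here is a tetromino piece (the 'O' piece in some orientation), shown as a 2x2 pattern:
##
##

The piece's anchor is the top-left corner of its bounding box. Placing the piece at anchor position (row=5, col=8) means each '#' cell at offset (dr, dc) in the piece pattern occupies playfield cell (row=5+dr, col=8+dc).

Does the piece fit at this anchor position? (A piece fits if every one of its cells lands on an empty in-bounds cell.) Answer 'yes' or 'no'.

Check each piece cell at anchor (5, 8):
  offset (0,0) -> (5,8): empty -> OK
  offset (0,1) -> (5,9): occupied ('#') -> FAIL
  offset (1,0) -> (6,8): out of bounds -> FAIL
  offset (1,1) -> (6,9): out of bounds -> FAIL
All cells valid: no

Answer: no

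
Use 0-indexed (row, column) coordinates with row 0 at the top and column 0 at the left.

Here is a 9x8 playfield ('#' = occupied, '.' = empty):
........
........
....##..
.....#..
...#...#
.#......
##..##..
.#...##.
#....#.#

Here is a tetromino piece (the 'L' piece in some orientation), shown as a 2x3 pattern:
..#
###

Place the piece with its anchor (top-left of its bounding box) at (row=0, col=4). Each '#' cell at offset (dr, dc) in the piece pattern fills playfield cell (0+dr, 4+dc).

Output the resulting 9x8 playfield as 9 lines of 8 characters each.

Answer: ......#.
....###.
....##..
.....#..
...#...#
.#......
##..##..
.#...##.
#....#.#

Derivation:
Fill (0+0,4+2) = (0,6)
Fill (0+1,4+0) = (1,4)
Fill (0+1,4+1) = (1,5)
Fill (0+1,4+2) = (1,6)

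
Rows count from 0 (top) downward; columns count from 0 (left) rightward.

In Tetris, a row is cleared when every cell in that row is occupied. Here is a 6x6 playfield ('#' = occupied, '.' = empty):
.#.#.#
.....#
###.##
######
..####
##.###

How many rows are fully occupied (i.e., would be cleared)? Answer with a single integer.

Check each row:
  row 0: 3 empty cells -> not full
  row 1: 5 empty cells -> not full
  row 2: 1 empty cell -> not full
  row 3: 0 empty cells -> FULL (clear)
  row 4: 2 empty cells -> not full
  row 5: 1 empty cell -> not full
Total rows cleared: 1

Answer: 1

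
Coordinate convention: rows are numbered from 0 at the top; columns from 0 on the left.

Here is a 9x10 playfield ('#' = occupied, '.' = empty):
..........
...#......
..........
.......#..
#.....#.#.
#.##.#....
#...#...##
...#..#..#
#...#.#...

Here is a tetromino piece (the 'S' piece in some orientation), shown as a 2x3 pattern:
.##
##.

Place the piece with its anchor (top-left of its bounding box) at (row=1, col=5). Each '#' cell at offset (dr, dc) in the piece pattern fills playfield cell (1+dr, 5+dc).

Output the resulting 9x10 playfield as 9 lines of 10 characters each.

Fill (1+0,5+1) = (1,6)
Fill (1+0,5+2) = (1,7)
Fill (1+1,5+0) = (2,5)
Fill (1+1,5+1) = (2,6)

Answer: ..........
...#..##..
.....##...
.......#..
#.....#.#.
#.##.#....
#...#...##
...#..#..#
#...#.#...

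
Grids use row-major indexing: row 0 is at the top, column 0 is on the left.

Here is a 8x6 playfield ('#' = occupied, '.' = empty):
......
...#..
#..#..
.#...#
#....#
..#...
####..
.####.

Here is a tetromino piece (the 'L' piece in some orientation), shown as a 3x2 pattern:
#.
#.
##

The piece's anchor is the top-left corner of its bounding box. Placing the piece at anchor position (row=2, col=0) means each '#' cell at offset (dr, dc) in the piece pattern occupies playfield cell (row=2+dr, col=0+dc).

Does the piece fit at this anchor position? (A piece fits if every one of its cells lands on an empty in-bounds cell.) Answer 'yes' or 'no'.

Check each piece cell at anchor (2, 0):
  offset (0,0) -> (2,0): occupied ('#') -> FAIL
  offset (1,0) -> (3,0): empty -> OK
  offset (2,0) -> (4,0): occupied ('#') -> FAIL
  offset (2,1) -> (4,1): empty -> OK
All cells valid: no

Answer: no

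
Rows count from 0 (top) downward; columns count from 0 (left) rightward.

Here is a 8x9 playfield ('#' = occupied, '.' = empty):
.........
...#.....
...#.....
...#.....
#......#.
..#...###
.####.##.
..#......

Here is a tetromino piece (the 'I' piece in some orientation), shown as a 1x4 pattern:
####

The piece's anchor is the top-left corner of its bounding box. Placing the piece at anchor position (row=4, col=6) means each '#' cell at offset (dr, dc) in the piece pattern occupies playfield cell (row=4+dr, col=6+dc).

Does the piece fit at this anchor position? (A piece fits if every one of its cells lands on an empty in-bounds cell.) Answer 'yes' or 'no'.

Check each piece cell at anchor (4, 6):
  offset (0,0) -> (4,6): empty -> OK
  offset (0,1) -> (4,7): occupied ('#') -> FAIL
  offset (0,2) -> (4,8): empty -> OK
  offset (0,3) -> (4,9): out of bounds -> FAIL
All cells valid: no

Answer: no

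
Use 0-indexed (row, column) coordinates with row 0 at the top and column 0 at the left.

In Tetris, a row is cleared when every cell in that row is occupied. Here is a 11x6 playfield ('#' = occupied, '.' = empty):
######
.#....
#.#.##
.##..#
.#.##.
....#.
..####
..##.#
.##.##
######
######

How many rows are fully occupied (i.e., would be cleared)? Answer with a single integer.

Check each row:
  row 0: 0 empty cells -> FULL (clear)
  row 1: 5 empty cells -> not full
  row 2: 2 empty cells -> not full
  row 3: 3 empty cells -> not full
  row 4: 3 empty cells -> not full
  row 5: 5 empty cells -> not full
  row 6: 2 empty cells -> not full
  row 7: 3 empty cells -> not full
  row 8: 2 empty cells -> not full
  row 9: 0 empty cells -> FULL (clear)
  row 10: 0 empty cells -> FULL (clear)
Total rows cleared: 3

Answer: 3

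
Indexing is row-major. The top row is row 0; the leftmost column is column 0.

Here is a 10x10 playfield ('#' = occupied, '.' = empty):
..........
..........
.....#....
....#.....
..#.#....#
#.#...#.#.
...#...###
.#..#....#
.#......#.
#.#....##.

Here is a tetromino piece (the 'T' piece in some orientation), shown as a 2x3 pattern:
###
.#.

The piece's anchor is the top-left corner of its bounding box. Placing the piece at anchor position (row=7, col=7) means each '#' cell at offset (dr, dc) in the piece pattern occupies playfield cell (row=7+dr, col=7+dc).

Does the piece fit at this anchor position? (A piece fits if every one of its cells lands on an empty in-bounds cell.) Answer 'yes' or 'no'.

Answer: no

Derivation:
Check each piece cell at anchor (7, 7):
  offset (0,0) -> (7,7): empty -> OK
  offset (0,1) -> (7,8): empty -> OK
  offset (0,2) -> (7,9): occupied ('#') -> FAIL
  offset (1,1) -> (8,8): occupied ('#') -> FAIL
All cells valid: no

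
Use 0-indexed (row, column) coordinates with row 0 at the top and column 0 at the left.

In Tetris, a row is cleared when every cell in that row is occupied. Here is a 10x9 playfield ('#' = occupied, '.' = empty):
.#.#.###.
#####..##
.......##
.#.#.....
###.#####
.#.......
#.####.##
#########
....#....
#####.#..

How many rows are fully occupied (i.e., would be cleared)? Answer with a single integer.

Check each row:
  row 0: 4 empty cells -> not full
  row 1: 2 empty cells -> not full
  row 2: 7 empty cells -> not full
  row 3: 7 empty cells -> not full
  row 4: 1 empty cell -> not full
  row 5: 8 empty cells -> not full
  row 6: 2 empty cells -> not full
  row 7: 0 empty cells -> FULL (clear)
  row 8: 8 empty cells -> not full
  row 9: 3 empty cells -> not full
Total rows cleared: 1

Answer: 1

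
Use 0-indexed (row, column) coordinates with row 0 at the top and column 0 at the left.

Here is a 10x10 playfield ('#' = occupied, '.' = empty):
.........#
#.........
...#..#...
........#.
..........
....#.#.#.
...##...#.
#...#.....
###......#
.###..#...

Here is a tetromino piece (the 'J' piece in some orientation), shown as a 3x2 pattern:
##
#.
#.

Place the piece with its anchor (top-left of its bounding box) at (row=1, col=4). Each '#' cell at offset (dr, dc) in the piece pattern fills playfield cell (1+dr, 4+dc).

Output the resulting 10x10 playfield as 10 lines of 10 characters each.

Answer: .........#
#...##....
...##.#...
....#...#.
..........
....#.#.#.
...##...#.
#...#.....
###......#
.###..#...

Derivation:
Fill (1+0,4+0) = (1,4)
Fill (1+0,4+1) = (1,5)
Fill (1+1,4+0) = (2,4)
Fill (1+2,4+0) = (3,4)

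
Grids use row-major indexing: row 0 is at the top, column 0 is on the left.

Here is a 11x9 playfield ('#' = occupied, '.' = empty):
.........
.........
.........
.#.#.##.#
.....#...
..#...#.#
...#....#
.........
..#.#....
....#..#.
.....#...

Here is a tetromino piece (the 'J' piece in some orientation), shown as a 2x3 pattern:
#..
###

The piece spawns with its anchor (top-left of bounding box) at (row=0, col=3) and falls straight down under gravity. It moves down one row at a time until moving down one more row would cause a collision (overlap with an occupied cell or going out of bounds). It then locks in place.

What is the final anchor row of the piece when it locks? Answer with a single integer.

Answer: 1

Derivation:
Spawn at (row=0, col=3). Try each row:
  row 0: fits
  row 1: fits
  row 2: blocked -> lock at row 1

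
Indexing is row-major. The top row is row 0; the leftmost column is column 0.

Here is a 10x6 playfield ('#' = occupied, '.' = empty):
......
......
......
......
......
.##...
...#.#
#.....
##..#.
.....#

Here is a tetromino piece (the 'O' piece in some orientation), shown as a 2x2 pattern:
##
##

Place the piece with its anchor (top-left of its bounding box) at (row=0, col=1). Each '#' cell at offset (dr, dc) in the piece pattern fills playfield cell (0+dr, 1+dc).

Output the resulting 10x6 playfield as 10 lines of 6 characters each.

Fill (0+0,1+0) = (0,1)
Fill (0+0,1+1) = (0,2)
Fill (0+1,1+0) = (1,1)
Fill (0+1,1+1) = (1,2)

Answer: .##...
.##...
......
......
......
.##...
...#.#
#.....
##..#.
.....#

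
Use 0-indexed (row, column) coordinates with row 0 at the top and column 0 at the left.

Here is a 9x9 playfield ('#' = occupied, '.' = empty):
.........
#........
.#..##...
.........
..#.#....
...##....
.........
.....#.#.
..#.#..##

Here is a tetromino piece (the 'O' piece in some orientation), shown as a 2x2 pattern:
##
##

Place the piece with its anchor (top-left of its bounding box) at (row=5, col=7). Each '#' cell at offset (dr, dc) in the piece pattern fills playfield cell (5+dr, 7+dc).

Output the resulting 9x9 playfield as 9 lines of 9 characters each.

Answer: .........
#........
.#..##...
.........
..#.#....
...##..##
.......##
.....#.#.
..#.#..##

Derivation:
Fill (5+0,7+0) = (5,7)
Fill (5+0,7+1) = (5,8)
Fill (5+1,7+0) = (6,7)
Fill (5+1,7+1) = (6,8)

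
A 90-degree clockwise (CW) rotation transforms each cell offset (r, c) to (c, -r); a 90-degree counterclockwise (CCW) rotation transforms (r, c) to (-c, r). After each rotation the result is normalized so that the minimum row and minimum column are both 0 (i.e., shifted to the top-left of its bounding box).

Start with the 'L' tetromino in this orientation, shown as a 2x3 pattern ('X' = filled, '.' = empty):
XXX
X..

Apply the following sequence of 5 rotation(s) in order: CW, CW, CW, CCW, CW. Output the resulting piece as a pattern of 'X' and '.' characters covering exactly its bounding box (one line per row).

Answer: X.
X.
XX

Derivation:
Start:
XXX
X..
After rotation 1 (CW):
XX
.X
.X
After rotation 2 (CW):
..X
XXX
After rotation 3 (CW):
X.
X.
XX
After rotation 4 (CCW):
..X
XXX
After rotation 5 (CW):
X.
X.
XX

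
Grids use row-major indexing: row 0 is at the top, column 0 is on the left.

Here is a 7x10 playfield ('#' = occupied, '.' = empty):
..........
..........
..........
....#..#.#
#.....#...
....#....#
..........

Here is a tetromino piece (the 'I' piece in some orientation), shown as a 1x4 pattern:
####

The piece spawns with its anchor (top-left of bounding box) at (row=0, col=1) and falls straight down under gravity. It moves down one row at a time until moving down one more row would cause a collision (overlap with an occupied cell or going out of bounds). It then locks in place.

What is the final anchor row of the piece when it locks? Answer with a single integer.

Spawn at (row=0, col=1). Try each row:
  row 0: fits
  row 1: fits
  row 2: fits
  row 3: blocked -> lock at row 2

Answer: 2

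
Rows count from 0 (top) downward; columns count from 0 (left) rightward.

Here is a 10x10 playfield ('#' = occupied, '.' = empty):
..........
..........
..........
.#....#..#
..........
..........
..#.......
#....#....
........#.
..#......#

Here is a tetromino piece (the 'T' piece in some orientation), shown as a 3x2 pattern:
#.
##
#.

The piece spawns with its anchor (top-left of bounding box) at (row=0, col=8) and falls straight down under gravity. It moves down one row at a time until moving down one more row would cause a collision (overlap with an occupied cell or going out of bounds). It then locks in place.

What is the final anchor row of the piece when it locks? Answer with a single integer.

Spawn at (row=0, col=8). Try each row:
  row 0: fits
  row 1: fits
  row 2: blocked -> lock at row 1

Answer: 1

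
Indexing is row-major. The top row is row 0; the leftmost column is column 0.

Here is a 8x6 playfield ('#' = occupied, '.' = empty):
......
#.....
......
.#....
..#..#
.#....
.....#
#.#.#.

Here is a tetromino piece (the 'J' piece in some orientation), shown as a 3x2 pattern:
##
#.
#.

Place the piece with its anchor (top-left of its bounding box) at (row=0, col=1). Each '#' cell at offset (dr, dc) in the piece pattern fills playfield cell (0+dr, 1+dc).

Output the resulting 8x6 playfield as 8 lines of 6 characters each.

Fill (0+0,1+0) = (0,1)
Fill (0+0,1+1) = (0,2)
Fill (0+1,1+0) = (1,1)
Fill (0+2,1+0) = (2,1)

Answer: .##...
##....
.#....
.#....
..#..#
.#....
.....#
#.#.#.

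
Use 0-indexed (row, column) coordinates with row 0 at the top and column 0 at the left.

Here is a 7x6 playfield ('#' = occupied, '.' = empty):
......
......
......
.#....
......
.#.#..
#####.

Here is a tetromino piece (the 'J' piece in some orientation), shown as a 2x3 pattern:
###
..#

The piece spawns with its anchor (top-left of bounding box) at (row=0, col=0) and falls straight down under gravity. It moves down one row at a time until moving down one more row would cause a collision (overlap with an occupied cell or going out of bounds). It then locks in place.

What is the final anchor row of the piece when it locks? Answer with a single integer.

Spawn at (row=0, col=0). Try each row:
  row 0: fits
  row 1: fits
  row 2: fits
  row 3: blocked -> lock at row 2

Answer: 2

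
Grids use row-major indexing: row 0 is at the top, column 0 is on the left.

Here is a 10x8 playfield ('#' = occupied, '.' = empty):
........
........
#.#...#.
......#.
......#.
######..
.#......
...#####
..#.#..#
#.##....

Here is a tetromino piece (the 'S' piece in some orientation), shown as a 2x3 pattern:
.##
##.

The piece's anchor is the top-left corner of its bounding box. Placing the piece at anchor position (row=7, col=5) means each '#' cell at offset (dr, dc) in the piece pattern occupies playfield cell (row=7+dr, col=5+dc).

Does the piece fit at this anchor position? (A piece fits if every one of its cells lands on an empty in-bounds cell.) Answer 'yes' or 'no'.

Answer: no

Derivation:
Check each piece cell at anchor (7, 5):
  offset (0,1) -> (7,6): occupied ('#') -> FAIL
  offset (0,2) -> (7,7): occupied ('#') -> FAIL
  offset (1,0) -> (8,5): empty -> OK
  offset (1,1) -> (8,6): empty -> OK
All cells valid: no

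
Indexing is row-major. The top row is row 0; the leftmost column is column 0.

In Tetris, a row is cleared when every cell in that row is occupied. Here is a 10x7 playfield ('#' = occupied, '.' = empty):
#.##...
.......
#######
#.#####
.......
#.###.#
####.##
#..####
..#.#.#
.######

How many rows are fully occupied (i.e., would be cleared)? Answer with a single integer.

Answer: 1

Derivation:
Check each row:
  row 0: 4 empty cells -> not full
  row 1: 7 empty cells -> not full
  row 2: 0 empty cells -> FULL (clear)
  row 3: 1 empty cell -> not full
  row 4: 7 empty cells -> not full
  row 5: 2 empty cells -> not full
  row 6: 1 empty cell -> not full
  row 7: 2 empty cells -> not full
  row 8: 4 empty cells -> not full
  row 9: 1 empty cell -> not full
Total rows cleared: 1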